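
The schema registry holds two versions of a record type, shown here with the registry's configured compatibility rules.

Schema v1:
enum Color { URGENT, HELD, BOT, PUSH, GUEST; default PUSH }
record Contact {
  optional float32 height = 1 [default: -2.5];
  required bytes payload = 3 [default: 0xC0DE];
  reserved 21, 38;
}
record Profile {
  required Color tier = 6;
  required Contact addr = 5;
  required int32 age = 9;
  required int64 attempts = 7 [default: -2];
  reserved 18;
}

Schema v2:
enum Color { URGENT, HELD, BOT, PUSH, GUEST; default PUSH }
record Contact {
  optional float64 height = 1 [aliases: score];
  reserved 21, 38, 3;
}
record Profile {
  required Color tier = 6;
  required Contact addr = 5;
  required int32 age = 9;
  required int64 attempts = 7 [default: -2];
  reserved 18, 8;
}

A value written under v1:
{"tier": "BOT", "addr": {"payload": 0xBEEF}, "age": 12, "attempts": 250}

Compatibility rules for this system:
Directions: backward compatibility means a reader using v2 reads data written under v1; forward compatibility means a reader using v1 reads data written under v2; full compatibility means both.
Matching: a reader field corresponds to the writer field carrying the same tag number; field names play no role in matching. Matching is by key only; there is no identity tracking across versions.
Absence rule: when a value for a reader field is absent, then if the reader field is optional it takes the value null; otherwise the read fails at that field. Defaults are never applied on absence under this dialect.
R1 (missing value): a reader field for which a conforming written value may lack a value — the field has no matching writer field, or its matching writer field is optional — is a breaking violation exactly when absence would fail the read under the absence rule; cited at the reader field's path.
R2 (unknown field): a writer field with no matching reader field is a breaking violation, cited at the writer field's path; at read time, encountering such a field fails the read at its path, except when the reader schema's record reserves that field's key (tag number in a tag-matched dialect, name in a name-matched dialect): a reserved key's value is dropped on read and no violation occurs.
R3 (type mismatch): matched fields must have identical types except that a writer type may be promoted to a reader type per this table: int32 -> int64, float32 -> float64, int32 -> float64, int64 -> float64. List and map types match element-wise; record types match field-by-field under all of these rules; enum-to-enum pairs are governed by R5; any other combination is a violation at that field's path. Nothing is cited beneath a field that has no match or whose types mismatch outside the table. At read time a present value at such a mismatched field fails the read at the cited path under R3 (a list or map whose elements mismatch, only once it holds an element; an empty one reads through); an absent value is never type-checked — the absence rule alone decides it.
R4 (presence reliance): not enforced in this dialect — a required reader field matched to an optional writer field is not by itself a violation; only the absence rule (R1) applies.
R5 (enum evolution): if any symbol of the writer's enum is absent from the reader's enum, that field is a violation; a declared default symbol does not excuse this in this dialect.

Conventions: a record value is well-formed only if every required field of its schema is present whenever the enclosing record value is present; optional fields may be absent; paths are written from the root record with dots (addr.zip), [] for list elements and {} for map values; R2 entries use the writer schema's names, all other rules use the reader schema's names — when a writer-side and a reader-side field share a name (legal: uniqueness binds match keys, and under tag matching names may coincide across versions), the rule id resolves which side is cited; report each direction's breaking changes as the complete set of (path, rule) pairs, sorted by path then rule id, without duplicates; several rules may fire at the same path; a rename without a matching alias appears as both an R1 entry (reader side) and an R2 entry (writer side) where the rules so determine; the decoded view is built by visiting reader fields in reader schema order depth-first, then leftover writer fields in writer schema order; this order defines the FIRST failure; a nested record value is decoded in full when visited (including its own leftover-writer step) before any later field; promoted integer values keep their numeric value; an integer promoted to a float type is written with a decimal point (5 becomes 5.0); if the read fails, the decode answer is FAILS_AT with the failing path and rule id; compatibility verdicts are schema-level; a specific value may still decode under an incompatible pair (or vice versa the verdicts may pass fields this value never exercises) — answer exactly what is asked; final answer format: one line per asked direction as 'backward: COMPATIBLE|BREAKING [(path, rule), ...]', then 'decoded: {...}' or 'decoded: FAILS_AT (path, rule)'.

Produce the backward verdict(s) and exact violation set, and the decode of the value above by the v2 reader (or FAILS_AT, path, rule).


backward: COMPATIBLE []; decoded: {"tier": "BOT", "addr": {"height": null}, "age": 12, "attempts": 250}

arrows below run writer -> reader for Profile
backward pass over Profile, reader schema v2, writer schema v1:
  writer required, Color -> Color: reader tier maps from writer tier
  writer required, Contact -> Contact: reader addr maps from writer addr
  writer required, int32 -> int32: reader age maps from writer age
  writer required, int64 -> int64: reader attempts maps from writer attempts
  writer optional, float32 -> float64: reader addr.height maps from writer addr.height
  leftover writer field: addr.payload
  => no violations; backward on Profile: COMPATIBLE
decode walk for Profile under reader schema v2:
  tier := "BOT"
  addr.height := null (absent, optional -> null)
  writer addr.payload: reserved -> dropped
  age := 12
  attempts := 250
  => decoded: {"tier": "BOT", "addr": {"height": null}, "age": 12, "attempts": 250}
diffs on Profile not affecting the asked answer:
  field height in record Contact: type float32 changed to float64 (its default is dropped) -> fires only in the forward direction of Profile, which is not asked here


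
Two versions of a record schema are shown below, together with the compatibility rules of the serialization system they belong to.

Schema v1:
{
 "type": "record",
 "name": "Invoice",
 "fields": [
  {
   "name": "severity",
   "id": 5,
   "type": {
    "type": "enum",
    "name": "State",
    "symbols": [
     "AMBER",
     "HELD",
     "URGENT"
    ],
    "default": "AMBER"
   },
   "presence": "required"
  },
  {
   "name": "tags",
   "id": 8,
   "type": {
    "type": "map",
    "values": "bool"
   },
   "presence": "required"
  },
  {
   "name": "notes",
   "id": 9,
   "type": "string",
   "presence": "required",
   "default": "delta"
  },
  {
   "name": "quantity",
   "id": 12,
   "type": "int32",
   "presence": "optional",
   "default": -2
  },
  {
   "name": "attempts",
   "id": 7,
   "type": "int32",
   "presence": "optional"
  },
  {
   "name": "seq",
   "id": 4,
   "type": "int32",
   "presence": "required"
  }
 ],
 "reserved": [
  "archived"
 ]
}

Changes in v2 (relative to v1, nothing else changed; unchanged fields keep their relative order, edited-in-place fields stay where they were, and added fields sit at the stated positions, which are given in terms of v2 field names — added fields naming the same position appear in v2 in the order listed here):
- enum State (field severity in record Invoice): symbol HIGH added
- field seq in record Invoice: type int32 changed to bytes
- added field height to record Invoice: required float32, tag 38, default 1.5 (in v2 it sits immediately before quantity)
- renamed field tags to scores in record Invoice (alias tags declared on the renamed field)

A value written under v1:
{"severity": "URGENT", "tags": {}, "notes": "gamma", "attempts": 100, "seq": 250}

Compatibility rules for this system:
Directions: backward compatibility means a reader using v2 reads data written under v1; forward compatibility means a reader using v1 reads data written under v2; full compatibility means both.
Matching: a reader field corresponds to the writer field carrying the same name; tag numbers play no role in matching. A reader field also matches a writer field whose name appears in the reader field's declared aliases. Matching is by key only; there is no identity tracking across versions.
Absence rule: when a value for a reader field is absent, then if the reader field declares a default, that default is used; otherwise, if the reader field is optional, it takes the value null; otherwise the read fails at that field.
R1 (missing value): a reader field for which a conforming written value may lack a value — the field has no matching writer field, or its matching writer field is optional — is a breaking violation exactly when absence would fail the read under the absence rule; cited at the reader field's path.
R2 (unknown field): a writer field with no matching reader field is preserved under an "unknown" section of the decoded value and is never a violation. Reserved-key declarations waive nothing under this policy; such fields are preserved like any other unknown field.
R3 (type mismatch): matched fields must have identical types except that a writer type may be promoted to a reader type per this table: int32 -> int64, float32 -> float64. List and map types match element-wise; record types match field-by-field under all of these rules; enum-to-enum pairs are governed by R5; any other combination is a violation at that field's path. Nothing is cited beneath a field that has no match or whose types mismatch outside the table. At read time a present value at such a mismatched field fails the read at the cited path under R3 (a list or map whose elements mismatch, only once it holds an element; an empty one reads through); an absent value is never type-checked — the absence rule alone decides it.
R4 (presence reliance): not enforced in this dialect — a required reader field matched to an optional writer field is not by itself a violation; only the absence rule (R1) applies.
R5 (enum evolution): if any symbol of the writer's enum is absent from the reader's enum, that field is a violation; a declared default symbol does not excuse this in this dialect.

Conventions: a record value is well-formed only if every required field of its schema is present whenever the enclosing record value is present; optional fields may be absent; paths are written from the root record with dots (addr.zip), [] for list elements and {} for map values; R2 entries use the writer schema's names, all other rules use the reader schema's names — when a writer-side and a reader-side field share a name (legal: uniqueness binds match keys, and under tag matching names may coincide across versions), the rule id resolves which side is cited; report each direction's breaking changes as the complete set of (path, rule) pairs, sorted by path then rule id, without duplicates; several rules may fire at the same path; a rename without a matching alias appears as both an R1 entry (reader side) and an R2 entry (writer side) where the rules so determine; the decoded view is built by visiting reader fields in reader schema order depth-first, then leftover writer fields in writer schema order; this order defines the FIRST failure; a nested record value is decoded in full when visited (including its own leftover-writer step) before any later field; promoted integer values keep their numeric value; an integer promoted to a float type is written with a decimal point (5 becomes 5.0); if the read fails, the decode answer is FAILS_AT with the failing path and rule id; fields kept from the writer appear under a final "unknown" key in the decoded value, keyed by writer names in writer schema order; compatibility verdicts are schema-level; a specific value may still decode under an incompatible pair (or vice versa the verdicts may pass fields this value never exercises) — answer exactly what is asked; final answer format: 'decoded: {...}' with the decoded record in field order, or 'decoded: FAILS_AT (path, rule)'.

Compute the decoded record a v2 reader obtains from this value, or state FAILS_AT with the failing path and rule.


in Invoice below, arrows point writer -> reader
decode (reader v2):
  severity := "URGENT"
  scores := {} (from writer tags)
  notes := "gamma"
  height := 1.5 (missing; default applied)
  quantity := -2 (missing; default applied)
  attempts := 100
  read fails at seq under R3
  => FAILS_AT (seq, R3)
remaining Invoice differences; none change what is asked:
  enum State (field severity in record Invoice): symbol HIGH added -> affects the rule determinations only; this particular Invoice value decodes identically
  added field height to record Invoice: required float32, tag 38, default 1.5 (in v2 it sits immediately before quantity) -> inert under this dialect — no rule fires on Invoice and the result does not move
  renamed field tags to scores in record Invoice (alias tags declared on the renamed field) -> affects the rule determinations only; this particular Invoice value decodes identically

decoded: FAILS_AT (seq, R3)


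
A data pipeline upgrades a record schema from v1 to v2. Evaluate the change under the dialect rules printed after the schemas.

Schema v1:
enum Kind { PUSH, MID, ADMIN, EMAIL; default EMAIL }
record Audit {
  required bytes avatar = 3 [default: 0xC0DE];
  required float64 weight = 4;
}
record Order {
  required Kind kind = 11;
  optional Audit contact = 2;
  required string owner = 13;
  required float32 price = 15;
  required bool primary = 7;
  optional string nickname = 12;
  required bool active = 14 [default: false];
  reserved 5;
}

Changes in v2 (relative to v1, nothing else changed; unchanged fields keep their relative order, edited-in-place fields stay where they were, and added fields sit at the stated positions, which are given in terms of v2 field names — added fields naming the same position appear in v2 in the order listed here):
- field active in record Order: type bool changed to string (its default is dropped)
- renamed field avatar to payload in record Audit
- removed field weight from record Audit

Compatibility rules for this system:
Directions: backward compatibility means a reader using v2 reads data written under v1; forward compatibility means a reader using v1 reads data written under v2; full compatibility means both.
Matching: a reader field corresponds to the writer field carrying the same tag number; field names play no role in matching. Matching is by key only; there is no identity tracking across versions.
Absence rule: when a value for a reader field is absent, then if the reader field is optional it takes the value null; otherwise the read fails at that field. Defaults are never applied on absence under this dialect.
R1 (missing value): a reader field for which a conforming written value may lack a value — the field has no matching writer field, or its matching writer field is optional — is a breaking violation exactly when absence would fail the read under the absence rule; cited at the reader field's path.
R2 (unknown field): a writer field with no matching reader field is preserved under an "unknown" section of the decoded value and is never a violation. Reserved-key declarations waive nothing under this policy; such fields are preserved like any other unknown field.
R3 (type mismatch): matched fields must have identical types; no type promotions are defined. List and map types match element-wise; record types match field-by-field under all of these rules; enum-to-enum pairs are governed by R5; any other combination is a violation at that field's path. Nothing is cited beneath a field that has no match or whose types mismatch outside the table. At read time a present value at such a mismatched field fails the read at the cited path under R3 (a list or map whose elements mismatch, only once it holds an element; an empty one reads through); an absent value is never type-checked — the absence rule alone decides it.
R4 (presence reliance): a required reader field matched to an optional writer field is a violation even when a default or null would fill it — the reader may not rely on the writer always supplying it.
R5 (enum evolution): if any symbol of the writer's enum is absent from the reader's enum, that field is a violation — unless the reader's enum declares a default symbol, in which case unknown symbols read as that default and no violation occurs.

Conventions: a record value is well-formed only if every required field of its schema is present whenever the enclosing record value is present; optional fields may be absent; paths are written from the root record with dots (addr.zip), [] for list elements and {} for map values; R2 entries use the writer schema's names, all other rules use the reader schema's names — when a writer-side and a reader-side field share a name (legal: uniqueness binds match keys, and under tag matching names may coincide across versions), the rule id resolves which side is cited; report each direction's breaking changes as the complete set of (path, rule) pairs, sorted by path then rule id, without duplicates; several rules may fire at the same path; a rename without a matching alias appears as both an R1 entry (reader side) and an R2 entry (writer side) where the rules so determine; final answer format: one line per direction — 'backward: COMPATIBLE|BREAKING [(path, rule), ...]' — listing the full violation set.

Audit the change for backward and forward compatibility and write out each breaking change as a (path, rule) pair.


backward: BREAKING [(active, R3)]; forward: BREAKING [(active, R3), (contact.weight, R1)]

the writer's type comes first in each Order pair
backward pass over Order, reader schema v2, writer schema v1:
  kind: Kind -> Kind, writer required; from kind
  contact: Audit -> Audit, writer optional; from contact
  owner: string -> string, writer required; from owner
  price: float32 -> float32, writer required; from price
  primary: bool -> bool, writer required; from primary
  nickname: string -> string, writer optional; from nickname
  active: bool -> string, writer required; from active
  contact.payload: bytes -> bytes, writer required; from contact.avatar
  leftover writer field: contact.weight
  violation R3 at active
  => backward: BREAKING (1)
forward pass over Order, reader schema v1, writer schema v2:
  kind: Kind -> Kind, writer required; from kind
  contact: Audit -> Audit, writer optional; from contact
  owner: string -> string, writer required; from owner
  price: float32 -> float32, writer required; from price
  primary: bool -> bool, writer required; from primary
  nickname: string -> string, writer optional; from nickname
  active: string -> bool, writer required; from active
  contact.avatar: bytes -> bytes, writer required; from contact.payload
  no writer field matches reader contact.weight
  violation R3 at active
  violation R1 at contact.weight
  => forward: BREAKING (2)


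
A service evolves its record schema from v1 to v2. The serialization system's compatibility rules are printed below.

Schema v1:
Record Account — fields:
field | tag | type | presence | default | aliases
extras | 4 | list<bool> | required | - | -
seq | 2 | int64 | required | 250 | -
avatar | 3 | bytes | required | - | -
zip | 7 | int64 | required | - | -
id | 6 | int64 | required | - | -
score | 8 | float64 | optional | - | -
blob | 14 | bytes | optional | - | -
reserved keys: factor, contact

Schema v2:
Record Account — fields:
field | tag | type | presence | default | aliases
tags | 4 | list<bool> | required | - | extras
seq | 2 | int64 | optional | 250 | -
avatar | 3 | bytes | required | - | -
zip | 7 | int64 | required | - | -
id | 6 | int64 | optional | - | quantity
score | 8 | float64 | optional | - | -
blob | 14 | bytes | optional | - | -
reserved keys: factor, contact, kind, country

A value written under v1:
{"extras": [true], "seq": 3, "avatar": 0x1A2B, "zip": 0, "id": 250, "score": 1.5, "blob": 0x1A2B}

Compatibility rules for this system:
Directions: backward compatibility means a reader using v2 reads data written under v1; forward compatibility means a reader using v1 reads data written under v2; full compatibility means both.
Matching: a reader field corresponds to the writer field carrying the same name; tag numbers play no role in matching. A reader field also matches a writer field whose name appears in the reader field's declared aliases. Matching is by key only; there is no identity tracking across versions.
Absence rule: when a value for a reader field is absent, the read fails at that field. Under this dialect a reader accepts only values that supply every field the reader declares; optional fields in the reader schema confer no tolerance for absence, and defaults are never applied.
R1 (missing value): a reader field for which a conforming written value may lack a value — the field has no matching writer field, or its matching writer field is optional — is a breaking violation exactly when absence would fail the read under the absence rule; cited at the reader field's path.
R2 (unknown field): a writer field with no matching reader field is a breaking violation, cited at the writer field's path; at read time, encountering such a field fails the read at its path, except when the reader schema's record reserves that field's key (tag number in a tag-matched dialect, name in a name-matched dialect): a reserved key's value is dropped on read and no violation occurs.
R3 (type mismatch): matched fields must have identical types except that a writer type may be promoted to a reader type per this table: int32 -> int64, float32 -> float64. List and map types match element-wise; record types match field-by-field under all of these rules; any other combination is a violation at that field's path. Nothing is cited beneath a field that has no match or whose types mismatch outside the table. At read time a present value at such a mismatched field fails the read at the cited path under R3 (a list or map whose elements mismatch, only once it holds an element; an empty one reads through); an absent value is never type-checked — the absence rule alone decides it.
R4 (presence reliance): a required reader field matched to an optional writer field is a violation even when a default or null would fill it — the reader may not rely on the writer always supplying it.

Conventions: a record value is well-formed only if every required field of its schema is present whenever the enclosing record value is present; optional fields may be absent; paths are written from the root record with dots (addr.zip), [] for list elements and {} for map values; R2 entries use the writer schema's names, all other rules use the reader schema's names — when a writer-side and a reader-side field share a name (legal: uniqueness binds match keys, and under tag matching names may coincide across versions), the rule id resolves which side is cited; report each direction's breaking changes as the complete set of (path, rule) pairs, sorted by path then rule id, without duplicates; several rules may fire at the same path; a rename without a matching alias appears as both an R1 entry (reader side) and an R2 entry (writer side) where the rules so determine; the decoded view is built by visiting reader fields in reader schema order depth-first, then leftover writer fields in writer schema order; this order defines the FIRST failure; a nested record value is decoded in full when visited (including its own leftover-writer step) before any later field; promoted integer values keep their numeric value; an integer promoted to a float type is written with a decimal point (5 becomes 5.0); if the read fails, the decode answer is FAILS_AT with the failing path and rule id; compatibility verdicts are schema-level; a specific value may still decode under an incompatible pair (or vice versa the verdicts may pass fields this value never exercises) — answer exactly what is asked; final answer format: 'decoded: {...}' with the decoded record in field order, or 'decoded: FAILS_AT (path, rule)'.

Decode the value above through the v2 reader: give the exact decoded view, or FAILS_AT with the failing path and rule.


arrows below run writer -> reader for Account
decode walk for Account under reader schema v2:
  tags := [true] (from writer extras)
  seq := 3
  avatar := 0x1A2B
  zip := 0
  id := 250
  score := 1.5
  blob := 0x1A2B
  => decoded: {"tags": [true], "seq": 3, "avatar": 0x1A2B, "zip": 0, "id": 250, "score": 1.5, "blob": 0x1A2B}
ruling out the remaining Account differences:
  field id in record Account: required changed to optional -> affects the rule determinations only; this particular Account value decodes identically
  field seq in record Account: required changed to optional -> affects the rule determinations only; this particular Account value decodes identically

decoded: {"tags": [true], "seq": 3, "avatar": 0x1A2B, "zip": 0, "id": 250, "score": 1.5, "blob": 0x1A2B}


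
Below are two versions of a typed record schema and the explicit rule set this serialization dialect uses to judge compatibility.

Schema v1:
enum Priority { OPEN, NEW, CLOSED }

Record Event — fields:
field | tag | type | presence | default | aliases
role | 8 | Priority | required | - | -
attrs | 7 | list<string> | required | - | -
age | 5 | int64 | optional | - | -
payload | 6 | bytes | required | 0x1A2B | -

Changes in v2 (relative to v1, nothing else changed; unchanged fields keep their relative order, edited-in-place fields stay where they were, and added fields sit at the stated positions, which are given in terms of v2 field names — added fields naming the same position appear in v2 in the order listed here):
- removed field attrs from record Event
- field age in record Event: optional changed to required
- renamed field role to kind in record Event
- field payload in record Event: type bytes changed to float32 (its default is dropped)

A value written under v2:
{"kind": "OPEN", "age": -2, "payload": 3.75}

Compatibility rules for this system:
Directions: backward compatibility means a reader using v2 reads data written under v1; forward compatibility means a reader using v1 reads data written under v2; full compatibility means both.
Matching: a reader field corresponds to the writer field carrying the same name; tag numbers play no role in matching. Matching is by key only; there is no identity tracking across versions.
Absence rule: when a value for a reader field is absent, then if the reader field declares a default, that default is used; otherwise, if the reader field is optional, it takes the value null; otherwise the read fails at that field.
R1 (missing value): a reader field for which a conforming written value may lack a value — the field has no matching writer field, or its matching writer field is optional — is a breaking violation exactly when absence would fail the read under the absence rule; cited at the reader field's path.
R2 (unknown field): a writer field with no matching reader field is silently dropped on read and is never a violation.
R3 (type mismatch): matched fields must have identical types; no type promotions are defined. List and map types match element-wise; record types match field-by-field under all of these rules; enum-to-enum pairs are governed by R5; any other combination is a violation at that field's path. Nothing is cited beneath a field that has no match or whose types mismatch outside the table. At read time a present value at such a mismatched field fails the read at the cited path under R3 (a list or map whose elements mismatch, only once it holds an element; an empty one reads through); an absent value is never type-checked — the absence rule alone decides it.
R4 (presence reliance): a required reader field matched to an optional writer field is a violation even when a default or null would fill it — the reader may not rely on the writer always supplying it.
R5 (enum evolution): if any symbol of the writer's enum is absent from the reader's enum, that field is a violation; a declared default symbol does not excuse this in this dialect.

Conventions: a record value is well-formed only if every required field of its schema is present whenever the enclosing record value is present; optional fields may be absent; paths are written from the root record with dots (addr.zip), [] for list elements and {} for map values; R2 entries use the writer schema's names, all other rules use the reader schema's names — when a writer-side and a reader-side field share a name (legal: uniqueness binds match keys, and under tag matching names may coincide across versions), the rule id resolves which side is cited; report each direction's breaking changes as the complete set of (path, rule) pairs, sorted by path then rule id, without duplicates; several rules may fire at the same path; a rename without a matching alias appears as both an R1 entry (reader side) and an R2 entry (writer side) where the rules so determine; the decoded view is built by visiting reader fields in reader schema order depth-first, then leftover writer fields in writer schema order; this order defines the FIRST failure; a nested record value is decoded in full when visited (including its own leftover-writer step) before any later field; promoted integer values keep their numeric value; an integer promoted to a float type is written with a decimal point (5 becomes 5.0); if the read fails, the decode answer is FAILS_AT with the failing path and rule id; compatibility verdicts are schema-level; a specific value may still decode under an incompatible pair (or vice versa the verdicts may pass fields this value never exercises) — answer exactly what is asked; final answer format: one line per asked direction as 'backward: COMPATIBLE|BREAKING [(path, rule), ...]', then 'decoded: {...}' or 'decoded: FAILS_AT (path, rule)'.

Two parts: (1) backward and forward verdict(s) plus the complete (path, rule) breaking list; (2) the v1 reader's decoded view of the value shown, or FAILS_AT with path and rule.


the writer's type comes first in each Event pair
backward on Event — v2 reading data written by v1:
  no writer field matches reader kind
  age: int64 -> int64, writer optional; from age
  payload: bytes -> float32, writer required; from payload
  role (writer side), unknown to reader
  attrs (writer side), unknown to reader
  violation R1 at age
  violation R4 at age
  violation R1 at kind
  violation R3 at payload
  => backward: BREAKING (4)
forward on Event — v1 reading data written by v2:
  no writer field matches reader role
  no writer field matches reader attrs
  age: int64 -> int64, writer required; from age
  payload: float32 -> bytes, writer required; from payload
  kind (writer side), unknown to reader
  violation R1 at attrs
  violation R3 at payload
  violation R1 at role
  => forward: BREAKING (3)
decoding the Event value with the v1 reader:
  read fails at role under R1 (no fill)
  => FAILS_AT (role, R1)

backward: BREAKING [(age, R1), (age, R4), (kind, R1), (payload, R3)]; forward: BREAKING [(attrs, R1), (payload, R3), (role, R1)]; decoded: FAILS_AT (role, R1)


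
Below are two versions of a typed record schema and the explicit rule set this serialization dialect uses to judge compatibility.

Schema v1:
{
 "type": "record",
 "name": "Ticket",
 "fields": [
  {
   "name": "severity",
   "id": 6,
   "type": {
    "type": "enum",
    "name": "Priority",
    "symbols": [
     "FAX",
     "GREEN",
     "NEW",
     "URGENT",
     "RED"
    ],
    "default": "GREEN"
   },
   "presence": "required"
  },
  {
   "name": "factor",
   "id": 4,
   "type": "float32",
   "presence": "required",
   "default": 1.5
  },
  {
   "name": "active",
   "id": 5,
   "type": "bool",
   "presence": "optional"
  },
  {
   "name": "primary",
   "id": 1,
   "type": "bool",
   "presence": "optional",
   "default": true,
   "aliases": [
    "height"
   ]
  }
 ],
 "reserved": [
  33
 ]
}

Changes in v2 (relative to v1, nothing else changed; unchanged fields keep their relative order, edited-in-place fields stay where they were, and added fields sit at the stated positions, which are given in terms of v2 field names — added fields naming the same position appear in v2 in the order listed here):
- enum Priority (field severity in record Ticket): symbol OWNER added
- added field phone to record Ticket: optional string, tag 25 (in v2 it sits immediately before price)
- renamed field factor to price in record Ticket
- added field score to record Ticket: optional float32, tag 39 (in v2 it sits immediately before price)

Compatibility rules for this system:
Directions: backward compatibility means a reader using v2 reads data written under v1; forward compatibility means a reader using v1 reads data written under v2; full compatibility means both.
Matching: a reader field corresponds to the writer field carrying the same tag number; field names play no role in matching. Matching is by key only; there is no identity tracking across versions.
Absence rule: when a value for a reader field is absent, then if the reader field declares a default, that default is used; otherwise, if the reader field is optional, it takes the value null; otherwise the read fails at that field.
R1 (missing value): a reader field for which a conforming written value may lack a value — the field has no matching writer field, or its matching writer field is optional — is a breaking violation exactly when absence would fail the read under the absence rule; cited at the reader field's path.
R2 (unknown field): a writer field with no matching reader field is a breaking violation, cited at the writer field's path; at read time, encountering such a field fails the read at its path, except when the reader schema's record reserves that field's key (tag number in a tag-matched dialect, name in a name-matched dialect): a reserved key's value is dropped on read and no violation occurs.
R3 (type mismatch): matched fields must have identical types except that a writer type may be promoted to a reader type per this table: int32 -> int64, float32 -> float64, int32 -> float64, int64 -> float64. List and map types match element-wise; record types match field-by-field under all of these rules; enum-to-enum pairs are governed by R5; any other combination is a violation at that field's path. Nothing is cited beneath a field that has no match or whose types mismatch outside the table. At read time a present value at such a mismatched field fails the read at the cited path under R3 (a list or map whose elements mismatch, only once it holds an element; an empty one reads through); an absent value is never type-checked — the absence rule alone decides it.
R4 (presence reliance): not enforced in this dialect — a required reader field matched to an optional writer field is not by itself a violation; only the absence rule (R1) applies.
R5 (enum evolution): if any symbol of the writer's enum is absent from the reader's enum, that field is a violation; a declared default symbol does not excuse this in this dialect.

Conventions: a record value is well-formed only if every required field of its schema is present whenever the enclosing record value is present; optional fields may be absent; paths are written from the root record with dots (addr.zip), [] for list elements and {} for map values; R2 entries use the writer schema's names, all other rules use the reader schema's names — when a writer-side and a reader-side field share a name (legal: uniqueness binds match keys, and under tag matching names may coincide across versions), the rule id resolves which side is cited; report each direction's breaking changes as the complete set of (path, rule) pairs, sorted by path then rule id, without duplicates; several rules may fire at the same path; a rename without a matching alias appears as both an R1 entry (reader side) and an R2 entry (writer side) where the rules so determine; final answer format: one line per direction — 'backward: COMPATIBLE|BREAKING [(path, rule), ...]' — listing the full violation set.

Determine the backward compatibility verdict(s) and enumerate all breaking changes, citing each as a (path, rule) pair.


in Ticket below, arrows point writer -> reader
checking backward for Ticket: reader v2 against writer v1:
  Priority -> Priority, writer required: severity aligns to severity
  phone has no writer counterpart
  score has no writer counterpart
  float32 -> float32, writer required: price aligns to factor
  bool -> bool, writer optional: active aligns to active
  bool -> bool, writer optional: primary aligns to primary
  => no violations; backward on Ticket: COMPATIBLE
ruling out the remaining Ticket differences:
  enum Priority (field severity in record Ticket): symbol OWNER added -> matters only for Ticket's forward compatibility — outside the asked direction
  added field phone to record Ticket: optional string, tag 25 (in v2 it sits immediately before price) -> matters only for Ticket's forward compatibility — outside the asked direction
  renamed field factor to price in record Ticket -> inert for the asked Ticket verdict: nothing fires
  added field score to record Ticket: optional float32, tag 39 (in v2 it sits immediately before price) -> matters only for Ticket's forward compatibility — outside the asked direction

backward: COMPATIBLE []


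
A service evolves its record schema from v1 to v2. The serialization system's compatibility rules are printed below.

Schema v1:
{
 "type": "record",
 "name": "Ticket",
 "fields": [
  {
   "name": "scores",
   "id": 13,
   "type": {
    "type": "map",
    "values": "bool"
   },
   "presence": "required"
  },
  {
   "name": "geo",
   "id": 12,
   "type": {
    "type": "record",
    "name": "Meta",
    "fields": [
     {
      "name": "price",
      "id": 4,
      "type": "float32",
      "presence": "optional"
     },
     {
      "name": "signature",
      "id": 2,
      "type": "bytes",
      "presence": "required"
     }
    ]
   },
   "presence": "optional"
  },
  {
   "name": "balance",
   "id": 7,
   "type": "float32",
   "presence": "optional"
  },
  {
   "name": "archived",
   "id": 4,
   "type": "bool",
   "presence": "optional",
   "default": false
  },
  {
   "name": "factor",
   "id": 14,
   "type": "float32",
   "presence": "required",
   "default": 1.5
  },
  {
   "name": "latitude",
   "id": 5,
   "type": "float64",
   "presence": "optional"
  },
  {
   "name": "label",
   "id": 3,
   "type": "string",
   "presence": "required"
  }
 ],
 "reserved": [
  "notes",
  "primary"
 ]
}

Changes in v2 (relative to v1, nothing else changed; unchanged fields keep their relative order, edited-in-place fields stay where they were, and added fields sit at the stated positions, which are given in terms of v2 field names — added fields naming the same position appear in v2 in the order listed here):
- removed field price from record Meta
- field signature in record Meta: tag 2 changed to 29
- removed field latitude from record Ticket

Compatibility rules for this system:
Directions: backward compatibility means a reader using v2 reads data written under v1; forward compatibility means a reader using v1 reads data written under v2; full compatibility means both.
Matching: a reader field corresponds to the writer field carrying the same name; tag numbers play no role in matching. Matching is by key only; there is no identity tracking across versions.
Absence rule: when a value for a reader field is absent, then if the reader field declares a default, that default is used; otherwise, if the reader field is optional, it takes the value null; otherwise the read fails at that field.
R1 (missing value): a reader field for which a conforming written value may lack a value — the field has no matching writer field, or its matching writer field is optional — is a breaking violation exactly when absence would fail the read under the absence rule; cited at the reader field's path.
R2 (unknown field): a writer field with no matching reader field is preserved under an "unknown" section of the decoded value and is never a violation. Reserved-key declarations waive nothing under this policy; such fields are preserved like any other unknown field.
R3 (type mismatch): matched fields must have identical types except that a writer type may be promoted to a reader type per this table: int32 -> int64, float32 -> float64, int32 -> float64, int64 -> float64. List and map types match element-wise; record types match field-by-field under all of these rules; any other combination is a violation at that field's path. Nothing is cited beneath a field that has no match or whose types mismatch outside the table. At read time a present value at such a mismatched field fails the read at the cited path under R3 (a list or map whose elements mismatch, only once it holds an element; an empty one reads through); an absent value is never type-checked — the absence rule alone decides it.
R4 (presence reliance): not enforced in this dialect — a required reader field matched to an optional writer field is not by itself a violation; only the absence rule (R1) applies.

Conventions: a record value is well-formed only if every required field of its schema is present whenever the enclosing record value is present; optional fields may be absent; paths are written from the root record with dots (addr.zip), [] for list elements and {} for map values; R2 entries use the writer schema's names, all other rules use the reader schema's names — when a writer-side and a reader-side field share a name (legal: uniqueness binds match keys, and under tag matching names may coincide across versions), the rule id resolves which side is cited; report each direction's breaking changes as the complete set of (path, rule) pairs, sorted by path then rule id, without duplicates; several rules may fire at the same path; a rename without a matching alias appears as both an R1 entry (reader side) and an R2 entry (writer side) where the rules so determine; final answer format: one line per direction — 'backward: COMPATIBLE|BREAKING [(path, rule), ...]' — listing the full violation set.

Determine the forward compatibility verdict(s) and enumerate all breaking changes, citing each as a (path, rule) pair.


forward: COMPATIBLE []

arrows below run writer -> reader for Ticket
checking forward for Ticket: reader v1 against writer v2:
  scores: map<string, bool> -> map<string, bool>, writer required; from scores
  geo: Meta -> Meta, writer optional; from geo
  balance: float32 -> float32, writer optional; from balance
  archived: bool -> bool, writer optional; from archived
  factor: float32 -> float32, writer required; from factor
  latitude: no writer-side match
  label: string -> string, writer required; from label
  geo.price: no writer-side match
  geo.signature: bytes -> bytes, writer required; from geo.signature
  => forward: COMPATIBLE
diffs on Ticket not affecting the asked answer:
  removed field price from record Meta -> triggers nothing under Ticket's printed rules — same verdict
  field signature in record Meta: tag 2 changed to 29 -> triggers nothing under Ticket's printed rules — same verdict
  removed field latitude from record Ticket -> triggers nothing under Ticket's printed rules — same verdict
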